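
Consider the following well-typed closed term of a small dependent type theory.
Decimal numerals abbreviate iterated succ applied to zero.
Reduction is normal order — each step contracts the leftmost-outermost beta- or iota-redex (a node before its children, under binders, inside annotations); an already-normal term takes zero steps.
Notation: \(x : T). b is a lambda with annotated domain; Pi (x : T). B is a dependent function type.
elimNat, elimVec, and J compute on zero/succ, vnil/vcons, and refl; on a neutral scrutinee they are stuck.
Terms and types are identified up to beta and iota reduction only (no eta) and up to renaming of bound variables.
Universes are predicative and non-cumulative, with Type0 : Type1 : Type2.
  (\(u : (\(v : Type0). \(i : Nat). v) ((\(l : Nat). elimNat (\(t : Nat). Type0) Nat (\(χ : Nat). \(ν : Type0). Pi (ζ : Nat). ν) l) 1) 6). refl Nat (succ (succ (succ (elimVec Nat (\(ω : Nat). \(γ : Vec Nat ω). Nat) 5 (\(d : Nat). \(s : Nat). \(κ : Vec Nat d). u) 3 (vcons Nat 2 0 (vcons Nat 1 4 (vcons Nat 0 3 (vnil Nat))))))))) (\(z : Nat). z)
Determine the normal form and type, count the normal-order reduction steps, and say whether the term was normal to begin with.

resulting normal form:
  refl Nat 8
the term's type:
  Eq Nat 8 8
normal-order step count: 17
already normal: no
first redex: a beta-redex


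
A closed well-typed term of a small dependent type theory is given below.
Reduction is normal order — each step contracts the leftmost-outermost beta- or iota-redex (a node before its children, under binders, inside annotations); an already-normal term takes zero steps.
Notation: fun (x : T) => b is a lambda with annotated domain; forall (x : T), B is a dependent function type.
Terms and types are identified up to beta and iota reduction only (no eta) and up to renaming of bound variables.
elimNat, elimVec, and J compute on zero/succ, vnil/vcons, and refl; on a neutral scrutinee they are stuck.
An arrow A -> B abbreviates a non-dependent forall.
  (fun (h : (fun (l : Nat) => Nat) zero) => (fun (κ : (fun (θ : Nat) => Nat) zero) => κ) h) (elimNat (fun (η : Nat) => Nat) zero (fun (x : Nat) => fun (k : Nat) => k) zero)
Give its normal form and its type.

reduced normal form:
  zero
inferred type:
  Nat
observation: contracting a beta-redex first, the term normalizes in 3 steps.


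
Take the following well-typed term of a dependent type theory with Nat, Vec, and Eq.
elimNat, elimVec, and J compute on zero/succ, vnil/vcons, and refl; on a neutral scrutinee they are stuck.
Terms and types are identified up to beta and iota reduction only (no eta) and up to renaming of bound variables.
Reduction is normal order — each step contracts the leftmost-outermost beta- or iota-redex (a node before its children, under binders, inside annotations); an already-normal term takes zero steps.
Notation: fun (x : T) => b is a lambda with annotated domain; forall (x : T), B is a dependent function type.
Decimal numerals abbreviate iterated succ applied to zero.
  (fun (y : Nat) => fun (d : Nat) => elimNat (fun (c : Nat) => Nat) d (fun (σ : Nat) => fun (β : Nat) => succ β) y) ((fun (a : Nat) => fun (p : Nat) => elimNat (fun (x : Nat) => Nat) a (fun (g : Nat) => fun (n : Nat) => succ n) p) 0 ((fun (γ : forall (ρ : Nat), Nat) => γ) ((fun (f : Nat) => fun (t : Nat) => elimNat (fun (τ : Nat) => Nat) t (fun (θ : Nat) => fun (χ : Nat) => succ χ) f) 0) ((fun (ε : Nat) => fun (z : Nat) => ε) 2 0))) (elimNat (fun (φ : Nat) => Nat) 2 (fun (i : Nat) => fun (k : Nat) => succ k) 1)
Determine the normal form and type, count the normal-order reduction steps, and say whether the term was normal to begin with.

reduced normal form:
  5
type:
  Nat
normal-order step count: 28
started in normal form: no
first contracted redex: a beta-redex


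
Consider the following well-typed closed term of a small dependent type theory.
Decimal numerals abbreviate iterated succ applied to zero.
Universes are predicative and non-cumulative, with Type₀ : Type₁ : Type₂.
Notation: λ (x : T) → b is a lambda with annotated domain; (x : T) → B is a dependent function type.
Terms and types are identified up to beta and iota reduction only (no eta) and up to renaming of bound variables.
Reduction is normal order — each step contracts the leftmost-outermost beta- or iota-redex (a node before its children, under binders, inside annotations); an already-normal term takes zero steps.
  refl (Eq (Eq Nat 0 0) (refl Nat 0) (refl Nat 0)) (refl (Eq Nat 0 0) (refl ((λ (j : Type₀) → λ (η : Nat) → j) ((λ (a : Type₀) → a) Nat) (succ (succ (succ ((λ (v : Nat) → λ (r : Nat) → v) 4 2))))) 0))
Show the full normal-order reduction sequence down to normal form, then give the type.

reduction (normal order):
  refl (Eq (Eq Nat 0 0) (refl Nat 0) (refl Nat 0)) (refl (Eq Nat 0 0) (refl ((λ (j : Type₀) → λ (η : Nat) → j) ((λ (a : Type₀) → a) Nat) (succ (succ (succ ((λ (v : Nat) → λ (r : Nat) → v) 4 2))))) 0))
  ~> refl (Eq (Eq Nat 0 0) (refl Nat 0) (refl Nat 0)) (refl (Eq Nat 0 0) (refl ((λ (j : Nat) → (λ (η : Type₀) → η) Nat) (succ (succ (succ ((λ (a : Nat) → λ (v : Nat) → a) 4 2))))) 0))
  ~> refl (Eq (Eq Nat 0 0) (refl Nat 0) (refl Nat 0)) (refl (Eq Nat 0 0) (refl ((λ (j : Type₀) → j) Nat) 0))
  ~> refl (Eq (Eq Nat 0 0) (refl Nat 0) (refl Nat 0)) (refl (Eq Nat 0 0) (refl Nat 0))
the term's type:
  Eq (Eq (Eq Nat 0 0) (refl Nat 0) (refl Nat 0)) (refl (Eq Nat 0 0) (refl Nat 0)) (refl (Eq Nat 0 0) (refl Nat 0))


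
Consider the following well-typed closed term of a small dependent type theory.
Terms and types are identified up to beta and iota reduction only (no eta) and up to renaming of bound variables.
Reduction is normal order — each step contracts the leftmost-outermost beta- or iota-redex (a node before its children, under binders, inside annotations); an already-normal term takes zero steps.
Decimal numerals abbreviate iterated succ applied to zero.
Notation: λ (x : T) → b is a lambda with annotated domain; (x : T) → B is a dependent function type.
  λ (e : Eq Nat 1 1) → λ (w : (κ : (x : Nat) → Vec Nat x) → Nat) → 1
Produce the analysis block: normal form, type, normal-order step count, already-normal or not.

resulting normal form:
  λ (e : Eq Nat 1 1) → λ (w : (κ : (x : Nat) → Vec Nat x) → Nat) → 1
the term's type:
  (e : Eq Nat 1 1) → (w : (κ : (x : Nat) → Vec Nat x) → Nat) → Nat
steps to reach normal form (normal order): 0
started in normal form: yes


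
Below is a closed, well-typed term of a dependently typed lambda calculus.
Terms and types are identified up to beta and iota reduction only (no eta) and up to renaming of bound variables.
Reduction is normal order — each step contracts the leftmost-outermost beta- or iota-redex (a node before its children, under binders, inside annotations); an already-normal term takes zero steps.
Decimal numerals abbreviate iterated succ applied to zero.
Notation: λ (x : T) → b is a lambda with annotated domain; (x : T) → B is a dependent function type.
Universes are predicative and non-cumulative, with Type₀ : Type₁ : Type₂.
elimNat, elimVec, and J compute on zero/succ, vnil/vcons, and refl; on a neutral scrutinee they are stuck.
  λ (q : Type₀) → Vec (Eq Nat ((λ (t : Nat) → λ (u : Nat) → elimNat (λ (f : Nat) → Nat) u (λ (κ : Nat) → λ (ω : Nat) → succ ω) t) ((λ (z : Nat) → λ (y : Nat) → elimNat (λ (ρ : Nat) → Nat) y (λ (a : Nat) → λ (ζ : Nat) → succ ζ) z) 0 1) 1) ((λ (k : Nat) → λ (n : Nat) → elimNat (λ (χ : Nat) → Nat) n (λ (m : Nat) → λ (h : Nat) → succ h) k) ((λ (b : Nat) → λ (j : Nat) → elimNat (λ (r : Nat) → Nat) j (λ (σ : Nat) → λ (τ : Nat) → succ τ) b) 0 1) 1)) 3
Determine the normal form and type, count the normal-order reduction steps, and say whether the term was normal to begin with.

normal form:
  λ (q : Type₀) → Vec (Eq Nat 2 2) 3
type:
  (q : Type₀) → Type₀
steps to reach normal form (normal order): 18
term was already normal: no
first contracted redex: a beta-redex


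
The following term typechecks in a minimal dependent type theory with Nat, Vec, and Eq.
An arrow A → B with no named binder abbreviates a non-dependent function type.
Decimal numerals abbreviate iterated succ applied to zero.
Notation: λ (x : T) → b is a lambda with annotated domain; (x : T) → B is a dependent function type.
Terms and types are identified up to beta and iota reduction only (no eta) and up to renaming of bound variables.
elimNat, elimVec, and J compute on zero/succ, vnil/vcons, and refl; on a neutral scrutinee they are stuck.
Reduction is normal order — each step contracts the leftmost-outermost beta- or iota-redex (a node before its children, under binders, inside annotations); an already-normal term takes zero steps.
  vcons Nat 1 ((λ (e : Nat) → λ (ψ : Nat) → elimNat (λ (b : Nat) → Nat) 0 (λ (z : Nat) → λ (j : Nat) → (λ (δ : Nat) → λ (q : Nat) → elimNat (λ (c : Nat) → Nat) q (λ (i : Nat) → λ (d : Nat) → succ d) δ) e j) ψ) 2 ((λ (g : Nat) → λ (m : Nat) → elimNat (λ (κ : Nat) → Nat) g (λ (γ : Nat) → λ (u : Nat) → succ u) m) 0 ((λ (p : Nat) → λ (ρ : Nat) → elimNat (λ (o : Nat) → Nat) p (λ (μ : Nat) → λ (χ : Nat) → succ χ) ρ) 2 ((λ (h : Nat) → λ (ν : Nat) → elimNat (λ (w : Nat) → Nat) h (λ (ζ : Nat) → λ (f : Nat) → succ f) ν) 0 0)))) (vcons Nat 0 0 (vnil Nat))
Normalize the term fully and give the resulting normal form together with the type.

reduced normal form:
  vcons Nat 1 4 (vcons Nat 0 0 (vnil Nat))
type:
  Vec Nat 2


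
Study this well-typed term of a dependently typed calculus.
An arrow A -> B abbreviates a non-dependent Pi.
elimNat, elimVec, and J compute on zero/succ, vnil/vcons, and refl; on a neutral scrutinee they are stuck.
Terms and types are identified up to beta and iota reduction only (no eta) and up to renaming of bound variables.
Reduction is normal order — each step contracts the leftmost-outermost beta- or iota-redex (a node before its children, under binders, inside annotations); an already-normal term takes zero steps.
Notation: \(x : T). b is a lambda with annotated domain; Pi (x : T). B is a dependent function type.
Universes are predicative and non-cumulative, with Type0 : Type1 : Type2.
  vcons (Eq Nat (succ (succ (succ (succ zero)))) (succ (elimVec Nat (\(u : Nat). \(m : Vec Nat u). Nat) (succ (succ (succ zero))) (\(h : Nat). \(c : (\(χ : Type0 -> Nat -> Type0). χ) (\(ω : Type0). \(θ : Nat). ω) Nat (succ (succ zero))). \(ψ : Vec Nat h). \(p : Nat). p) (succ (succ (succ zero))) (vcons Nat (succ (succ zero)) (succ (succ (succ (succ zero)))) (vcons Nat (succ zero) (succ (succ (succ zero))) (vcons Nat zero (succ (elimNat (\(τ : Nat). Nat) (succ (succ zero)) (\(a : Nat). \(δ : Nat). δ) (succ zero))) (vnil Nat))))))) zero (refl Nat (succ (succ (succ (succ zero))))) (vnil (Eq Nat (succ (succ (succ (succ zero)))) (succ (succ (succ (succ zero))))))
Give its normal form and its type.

normal form:
  vcons (Eq Nat (succ (succ (succ (succ zero)))) (succ (succ (succ (succ zero))))) zero (refl Nat (succ (succ (succ (succ zero))))) (vnil (Eq Nat (succ (succ (succ (succ zero)))) (succ (succ (succ (succ zero))))))
inferred type:
  Vec (Eq Nat (succ (succ (succ (succ zero)))) (succ (succ (succ (succ zero))))) (succ zero)


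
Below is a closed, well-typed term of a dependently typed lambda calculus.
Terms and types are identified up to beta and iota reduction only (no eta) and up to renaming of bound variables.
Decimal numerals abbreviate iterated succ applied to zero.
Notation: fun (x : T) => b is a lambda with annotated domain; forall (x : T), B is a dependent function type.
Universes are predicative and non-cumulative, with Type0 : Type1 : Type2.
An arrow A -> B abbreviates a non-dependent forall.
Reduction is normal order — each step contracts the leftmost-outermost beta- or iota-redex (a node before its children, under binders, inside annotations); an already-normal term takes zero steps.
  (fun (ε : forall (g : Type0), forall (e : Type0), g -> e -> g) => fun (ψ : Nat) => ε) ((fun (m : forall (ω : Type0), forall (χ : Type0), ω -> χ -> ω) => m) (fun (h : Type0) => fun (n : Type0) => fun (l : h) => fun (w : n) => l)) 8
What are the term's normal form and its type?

normal form:
  fun (ε : Type0) => fun (g : Type0) => fun (e : ε) => fun (ψ : g) => e
type:
  forall (ε : Type0), forall (g : Type0), ε -> g -> ε


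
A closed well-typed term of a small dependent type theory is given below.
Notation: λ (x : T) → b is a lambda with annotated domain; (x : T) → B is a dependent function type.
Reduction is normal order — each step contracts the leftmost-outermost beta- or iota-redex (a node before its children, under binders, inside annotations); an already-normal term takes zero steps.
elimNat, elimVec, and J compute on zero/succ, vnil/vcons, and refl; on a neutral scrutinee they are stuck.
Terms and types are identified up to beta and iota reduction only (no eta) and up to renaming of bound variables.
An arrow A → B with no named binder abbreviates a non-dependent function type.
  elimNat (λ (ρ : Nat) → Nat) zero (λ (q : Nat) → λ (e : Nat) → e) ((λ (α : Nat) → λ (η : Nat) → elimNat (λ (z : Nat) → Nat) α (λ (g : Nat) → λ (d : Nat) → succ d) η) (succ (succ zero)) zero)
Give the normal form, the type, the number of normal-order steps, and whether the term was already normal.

normal form:
  zero
type:
  Nat
reduction steps (normal order): 10
already normal: no
first contracted redex: a beta-redex


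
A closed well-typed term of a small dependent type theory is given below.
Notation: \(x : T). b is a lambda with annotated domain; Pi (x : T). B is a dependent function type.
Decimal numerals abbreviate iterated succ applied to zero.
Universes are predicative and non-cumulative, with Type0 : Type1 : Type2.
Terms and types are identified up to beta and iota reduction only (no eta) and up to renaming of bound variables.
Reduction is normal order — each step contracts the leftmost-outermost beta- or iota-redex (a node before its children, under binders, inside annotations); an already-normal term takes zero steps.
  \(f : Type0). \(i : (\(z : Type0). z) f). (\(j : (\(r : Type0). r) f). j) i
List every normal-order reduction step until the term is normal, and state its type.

normal-order reduction:
  \(f : Type0). \(i : (\(z : Type0). z) f). (\(j : (\(r : Type0). r) f). j) i
  ~> \(f : Type0). \(i : f). (\(z : (\(j : Type0). j) f). z) i
  ~> \(f : Type0). \(i : f). i
inferred type:
  Pi (f : Type0). Pi (i : f). f


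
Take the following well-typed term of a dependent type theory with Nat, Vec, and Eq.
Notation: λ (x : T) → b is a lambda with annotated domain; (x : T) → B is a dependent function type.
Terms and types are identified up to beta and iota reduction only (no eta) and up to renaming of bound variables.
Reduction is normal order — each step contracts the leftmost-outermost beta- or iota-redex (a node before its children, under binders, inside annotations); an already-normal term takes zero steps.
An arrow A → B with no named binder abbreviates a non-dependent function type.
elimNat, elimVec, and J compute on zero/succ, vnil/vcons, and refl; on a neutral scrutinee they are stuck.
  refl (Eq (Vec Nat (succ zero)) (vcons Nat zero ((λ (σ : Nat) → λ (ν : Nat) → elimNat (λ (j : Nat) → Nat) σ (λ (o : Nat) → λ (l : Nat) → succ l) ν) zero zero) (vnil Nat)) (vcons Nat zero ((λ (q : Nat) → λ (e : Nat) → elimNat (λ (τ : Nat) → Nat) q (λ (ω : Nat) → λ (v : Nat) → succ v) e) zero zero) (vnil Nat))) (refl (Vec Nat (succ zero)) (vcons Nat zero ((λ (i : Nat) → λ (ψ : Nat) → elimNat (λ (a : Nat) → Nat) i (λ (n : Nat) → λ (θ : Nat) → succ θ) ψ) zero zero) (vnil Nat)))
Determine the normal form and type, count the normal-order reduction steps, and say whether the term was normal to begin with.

resulting normal form:
  refl (Eq (Vec Nat (succ zero)) (vcons Nat zero zero (vnil Nat)) (vcons Nat zero zero (vnil Nat))) (refl (Vec Nat (succ zero)) (vcons Nat zero zero (vnil Nat)))
inferred type:
  Eq (Eq (Vec Nat (succ zero)) (vcons Nat zero zero (vnil Nat)) (vcons Nat zero zero (vnil Nat))) (refl (Vec Nat (succ zero)) (vcons Nat zero zero (vnil Nat))) (refl (Vec Nat (succ zero)) (vcons Nat zero zero (vnil Nat)))
normal-order step count: 9
already normal: no
first redex: a beta-redex


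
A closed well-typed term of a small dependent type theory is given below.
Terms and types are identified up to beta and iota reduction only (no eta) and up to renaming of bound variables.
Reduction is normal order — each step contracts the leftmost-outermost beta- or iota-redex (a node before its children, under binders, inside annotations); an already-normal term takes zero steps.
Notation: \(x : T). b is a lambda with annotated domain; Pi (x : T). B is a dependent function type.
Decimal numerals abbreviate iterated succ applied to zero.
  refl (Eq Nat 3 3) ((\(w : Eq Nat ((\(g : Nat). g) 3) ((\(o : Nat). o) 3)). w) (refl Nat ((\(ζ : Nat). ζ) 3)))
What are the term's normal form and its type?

resulting normal form:
  refl (Eq Nat 3 3) (refl Nat 3)
the term's type:
  Eq (Eq Nat 3 3) (refl Nat 3) (refl Nat 3)
observation: 2 normal-order steps separate the term from its normal form.


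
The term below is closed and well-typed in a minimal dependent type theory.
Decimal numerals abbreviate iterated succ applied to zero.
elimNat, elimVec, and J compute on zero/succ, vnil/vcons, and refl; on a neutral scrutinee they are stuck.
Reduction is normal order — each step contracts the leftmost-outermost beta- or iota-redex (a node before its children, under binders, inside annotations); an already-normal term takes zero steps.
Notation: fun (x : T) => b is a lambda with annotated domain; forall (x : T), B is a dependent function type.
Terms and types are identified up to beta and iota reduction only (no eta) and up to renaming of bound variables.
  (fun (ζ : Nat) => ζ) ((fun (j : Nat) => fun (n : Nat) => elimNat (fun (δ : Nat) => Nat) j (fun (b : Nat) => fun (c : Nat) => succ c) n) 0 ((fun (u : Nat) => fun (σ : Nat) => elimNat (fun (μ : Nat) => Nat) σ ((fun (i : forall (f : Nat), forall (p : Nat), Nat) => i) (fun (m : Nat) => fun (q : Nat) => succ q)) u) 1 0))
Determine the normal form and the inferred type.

normal form:
  1
the term's type:
  Nat
observation: 14 normal-order steps normalize the term, beginning with a beta-redex.


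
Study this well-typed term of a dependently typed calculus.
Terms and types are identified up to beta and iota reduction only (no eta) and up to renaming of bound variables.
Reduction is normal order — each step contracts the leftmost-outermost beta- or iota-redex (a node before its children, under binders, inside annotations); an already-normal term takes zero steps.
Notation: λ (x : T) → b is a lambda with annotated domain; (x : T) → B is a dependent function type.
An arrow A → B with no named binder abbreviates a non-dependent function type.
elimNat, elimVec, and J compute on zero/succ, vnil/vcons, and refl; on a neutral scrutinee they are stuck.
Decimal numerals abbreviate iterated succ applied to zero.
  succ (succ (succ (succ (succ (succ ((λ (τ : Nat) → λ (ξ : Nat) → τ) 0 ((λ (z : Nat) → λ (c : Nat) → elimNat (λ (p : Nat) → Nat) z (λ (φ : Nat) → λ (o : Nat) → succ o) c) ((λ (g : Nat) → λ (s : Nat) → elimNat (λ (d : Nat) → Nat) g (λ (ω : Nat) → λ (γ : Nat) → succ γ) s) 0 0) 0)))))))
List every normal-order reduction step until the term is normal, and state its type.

reduction (normal order):
  succ (succ (succ (succ (succ (succ ((λ (τ : Nat) → λ (ξ : Nat) → τ) 0 ((λ (z : Nat) → λ (c : Nat) → elimNat (λ (p : Nat) → Nat) z (λ (φ : Nat) → λ (o : Nat) → succ o) c) ((λ (g : Nat) → λ (s : Nat) → elimNat (λ (d : Nat) → Nat) g (λ (ω : Nat) → λ (γ : Nat) → succ γ) s) 0 0) 0)))))))
  ~> succ (succ (succ (succ (succ (succ ((λ (τ : Nat) → 0) ((λ (ξ : Nat) → λ (z : Nat) → elimNat (λ (c : Nat) → Nat) ξ (λ (p : Nat) → λ (φ : Nat) → succ φ) z) ((λ (o : Nat) → λ (g : Nat) → elimNat (λ (s : Nat) → Nat) o (λ (d : Nat) → λ (ω : Nat) → succ ω) g) 0 0) 0)))))))
  ~> 6
inferred type:
  Nat


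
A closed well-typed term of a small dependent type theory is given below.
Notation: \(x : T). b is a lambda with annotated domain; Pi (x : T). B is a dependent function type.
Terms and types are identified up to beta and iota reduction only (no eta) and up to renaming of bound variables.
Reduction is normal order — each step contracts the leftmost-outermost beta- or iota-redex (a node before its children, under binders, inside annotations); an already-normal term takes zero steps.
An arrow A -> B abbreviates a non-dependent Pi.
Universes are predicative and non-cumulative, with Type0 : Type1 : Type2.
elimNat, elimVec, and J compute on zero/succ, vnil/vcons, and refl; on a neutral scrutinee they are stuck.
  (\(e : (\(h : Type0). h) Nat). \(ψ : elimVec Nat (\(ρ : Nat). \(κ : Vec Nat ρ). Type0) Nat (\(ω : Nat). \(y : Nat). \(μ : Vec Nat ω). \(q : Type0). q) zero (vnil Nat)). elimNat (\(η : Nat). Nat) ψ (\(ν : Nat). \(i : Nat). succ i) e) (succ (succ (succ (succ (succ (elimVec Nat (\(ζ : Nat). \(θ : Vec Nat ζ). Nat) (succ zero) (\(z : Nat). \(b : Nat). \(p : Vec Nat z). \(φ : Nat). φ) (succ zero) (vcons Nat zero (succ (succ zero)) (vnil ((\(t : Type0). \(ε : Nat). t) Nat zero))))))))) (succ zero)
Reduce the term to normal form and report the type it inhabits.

normal form:
  succ (succ (succ (succ (succ (succ (succ zero))))))
type:
  Nat


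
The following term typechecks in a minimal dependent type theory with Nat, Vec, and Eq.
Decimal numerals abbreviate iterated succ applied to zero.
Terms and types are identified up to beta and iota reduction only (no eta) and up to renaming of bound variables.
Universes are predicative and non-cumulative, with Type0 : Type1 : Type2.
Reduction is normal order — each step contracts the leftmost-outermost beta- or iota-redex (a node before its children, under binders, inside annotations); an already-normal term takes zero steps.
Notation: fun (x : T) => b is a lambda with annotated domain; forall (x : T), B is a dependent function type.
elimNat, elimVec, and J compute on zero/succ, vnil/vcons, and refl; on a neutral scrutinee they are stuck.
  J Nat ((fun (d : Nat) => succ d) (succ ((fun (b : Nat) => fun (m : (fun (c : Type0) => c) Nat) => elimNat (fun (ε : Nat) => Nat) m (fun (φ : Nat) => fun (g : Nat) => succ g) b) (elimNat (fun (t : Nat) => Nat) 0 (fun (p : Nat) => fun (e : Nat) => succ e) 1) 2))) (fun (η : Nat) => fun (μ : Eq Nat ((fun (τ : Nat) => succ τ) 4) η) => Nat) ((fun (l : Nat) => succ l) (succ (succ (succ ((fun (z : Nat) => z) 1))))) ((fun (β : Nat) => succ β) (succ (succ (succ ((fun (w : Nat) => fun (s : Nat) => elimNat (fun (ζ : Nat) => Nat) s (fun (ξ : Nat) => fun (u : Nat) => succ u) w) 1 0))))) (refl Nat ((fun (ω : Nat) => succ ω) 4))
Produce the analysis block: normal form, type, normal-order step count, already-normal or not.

resulting normal form:
  5
type:
  Nat
reduction steps (normal order): 3
started in normal form: no
first redex: a J iota-redex


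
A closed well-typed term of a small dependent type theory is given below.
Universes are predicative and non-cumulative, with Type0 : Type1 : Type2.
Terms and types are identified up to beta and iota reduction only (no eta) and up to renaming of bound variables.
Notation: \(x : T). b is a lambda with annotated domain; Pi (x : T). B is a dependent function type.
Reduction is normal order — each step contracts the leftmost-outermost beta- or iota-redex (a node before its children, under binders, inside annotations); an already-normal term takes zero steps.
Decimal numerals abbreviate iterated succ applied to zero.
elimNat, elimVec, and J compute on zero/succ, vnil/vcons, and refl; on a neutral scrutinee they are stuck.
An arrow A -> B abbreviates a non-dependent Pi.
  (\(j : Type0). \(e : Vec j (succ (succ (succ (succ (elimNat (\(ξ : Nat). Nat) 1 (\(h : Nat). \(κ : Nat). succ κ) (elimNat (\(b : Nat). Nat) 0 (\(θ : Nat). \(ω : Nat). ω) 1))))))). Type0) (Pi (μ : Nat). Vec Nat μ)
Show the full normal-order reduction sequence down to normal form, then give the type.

normal-order reduction sequence:
  (\(j : Type0). \(e : Vec j (succ (succ (succ (succ (elimNat (\(ξ : Nat). Nat) 1 (\(h : Nat). \(κ : Nat). succ κ) (elimNat (\(b : Nat). Nat) 0 (\(θ : Nat). \(ω : Nat). ω) 1))))))). Type0) (Pi (μ : Nat). Vec Nat μ)
  ~> \(j : Vec (Pi (e : Nat). Vec Nat e) (succ (succ (succ (succ (elimNat (\(ξ : Nat). Nat) 1 (\(h : Nat). \(κ : Nat). succ κ) (elimNat (\(b : Nat). Nat) 0 (\(θ : Nat). \(ω : Nat). ω) 1))))))). Type0
  ~> \(j : Vec (Pi (e : Nat). Vec Nat e) (succ (succ (succ (succ (elimNat (\(ξ : Nat). Nat) 1 (\(h : Nat). \(κ : Nat). succ κ) ((\(b : Nat). \(θ : Nat). θ) 0 (elimNat (\(ω : Nat). Nat) 0 (\(μ : Nat). \(y : Nat). y) 0)))))))). Type0
  ~> \(j : Vec (Pi (e : Nat). Vec Nat e) (succ (succ (succ (succ (elimNat (\(ξ : Nat). Nat) 1 (\(h : Nat). \(κ : Nat). succ κ) ((\(b : Nat). b) (elimNat (\(θ : Nat). Nat) 0 (\(ω : Nat). \(μ : Nat). μ) 0)))))))). Type0
  ~> \(j : Vec (Pi (e : Nat). Vec Nat e) (succ (succ (succ (succ (elimNat (\(ξ : Nat). Nat) 1 (\(h : Nat). \(κ : Nat). succ κ) (elimNat (\(b : Nat). Nat) 0 (\(θ : Nat). \(ω : Nat). ω) 0))))))). Type0
  ~> \(j : Vec (Pi (e : Nat). Vec Nat e) (succ (succ (succ (succ (elimNat (\(ξ : Nat). Nat) 1 (\(h : Nat). \(κ : Nat). succ κ) 0)))))). Type0
  ~> \(j : Vec (Pi (e : Nat). Vec Nat e) 5). Type0
type:
  Vec (Pi (j : Nat). Vec Nat j) 5 -> Type1


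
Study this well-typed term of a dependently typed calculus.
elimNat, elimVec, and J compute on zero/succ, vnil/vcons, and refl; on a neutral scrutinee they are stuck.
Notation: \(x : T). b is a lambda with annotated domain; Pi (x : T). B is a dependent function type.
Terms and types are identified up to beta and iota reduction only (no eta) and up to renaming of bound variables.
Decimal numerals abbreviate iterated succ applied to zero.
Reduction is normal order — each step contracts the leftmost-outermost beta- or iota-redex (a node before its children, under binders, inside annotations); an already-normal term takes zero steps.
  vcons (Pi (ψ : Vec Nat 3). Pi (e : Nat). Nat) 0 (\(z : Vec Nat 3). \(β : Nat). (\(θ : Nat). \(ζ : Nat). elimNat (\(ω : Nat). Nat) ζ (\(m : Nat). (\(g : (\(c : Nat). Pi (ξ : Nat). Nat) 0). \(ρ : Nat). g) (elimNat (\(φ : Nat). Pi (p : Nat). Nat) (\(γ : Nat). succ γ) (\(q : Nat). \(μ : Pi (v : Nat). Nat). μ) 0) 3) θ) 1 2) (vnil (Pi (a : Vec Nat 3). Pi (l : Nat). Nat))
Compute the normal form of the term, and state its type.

reduced normal form:
  vcons (Pi (ψ : Vec Nat 3). Pi (e : Nat). Nat) 0 (\(z : Vec Nat 3). \(β : Nat). 3) (vnil (Pi (θ : Vec Nat 3). Pi (ζ : Nat). Nat))
inferred type:
  Vec (Pi (ψ : Vec Nat 3). Pi (e : Nat). Nat) 1


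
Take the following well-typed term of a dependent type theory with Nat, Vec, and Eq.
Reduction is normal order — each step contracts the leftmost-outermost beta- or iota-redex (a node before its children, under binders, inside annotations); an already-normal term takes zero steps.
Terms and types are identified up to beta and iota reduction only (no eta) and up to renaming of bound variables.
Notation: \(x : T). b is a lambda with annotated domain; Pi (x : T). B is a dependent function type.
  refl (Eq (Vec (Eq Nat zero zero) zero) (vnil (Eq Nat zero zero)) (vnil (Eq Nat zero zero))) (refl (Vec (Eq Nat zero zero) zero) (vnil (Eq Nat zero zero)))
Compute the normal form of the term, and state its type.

resulting normal form:
  refl (Eq (Vec (Eq Nat zero zero) zero) (vnil (Eq Nat zero zero)) (vnil (Eq Nat zero zero))) (refl (Vec (Eq Nat zero zero) zero) (vnil (Eq Nat zero zero)))
the term's type:
  Eq (Eq (Vec (Eq Nat zero zero) zero) (vnil (Eq Nat zero zero)) (vnil (Eq Nat zero zero))) (refl (Vec (Eq Nat zero zero) zero) (vnil (Eq Nat zero zero))) (refl (Vec (Eq Nat zero zero) zero) (vnil (Eq Nat zero zero)))
observation: no redex remains anywhere in the term; it is its own normal form.


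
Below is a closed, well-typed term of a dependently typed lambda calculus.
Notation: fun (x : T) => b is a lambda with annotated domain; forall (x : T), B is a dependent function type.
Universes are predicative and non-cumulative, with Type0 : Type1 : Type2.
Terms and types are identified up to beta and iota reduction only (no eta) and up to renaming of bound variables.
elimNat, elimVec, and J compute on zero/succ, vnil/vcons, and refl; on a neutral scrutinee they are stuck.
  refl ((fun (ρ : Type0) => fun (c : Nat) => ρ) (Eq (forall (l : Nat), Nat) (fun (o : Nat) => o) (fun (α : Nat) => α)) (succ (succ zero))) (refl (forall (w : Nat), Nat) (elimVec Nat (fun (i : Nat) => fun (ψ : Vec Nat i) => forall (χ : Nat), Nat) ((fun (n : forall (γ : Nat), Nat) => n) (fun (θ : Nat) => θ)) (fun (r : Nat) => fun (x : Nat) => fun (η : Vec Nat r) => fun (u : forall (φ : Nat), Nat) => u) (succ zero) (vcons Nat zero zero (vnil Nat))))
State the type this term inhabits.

inferred type:
  Eq (Eq (forall (ρ : Nat), Nat) (fun (c : Nat) => c) (fun (l : Nat) => l)) (refl (forall (o : Nat), Nat) (fun (α : Nat) => α)) (refl (forall (w : Nat), Nat) (fun (i : Nat) => i))


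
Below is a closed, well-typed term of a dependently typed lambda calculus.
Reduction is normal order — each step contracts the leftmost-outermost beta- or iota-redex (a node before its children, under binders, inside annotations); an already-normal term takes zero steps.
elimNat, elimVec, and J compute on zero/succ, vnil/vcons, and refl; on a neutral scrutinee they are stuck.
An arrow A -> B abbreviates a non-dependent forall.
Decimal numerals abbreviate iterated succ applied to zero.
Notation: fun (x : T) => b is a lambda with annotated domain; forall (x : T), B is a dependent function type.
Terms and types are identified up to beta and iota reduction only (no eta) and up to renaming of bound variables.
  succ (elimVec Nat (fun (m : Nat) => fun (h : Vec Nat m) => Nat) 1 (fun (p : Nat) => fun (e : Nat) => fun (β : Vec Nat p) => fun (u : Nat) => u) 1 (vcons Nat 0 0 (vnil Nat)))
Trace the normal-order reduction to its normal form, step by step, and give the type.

normal-order reduction sequence:
  succ (elimVec Nat (fun (m : Nat) => fun (h : Vec Nat m) => Nat) 1 (fun (p : Nat) => fun (e : Nat) => fun (β : Vec Nat p) => fun (u : Nat) => u) 1 (vcons Nat 0 0 (vnil Nat)))
  ~> succ ((fun (m : Nat) => fun (h : Nat) => fun (p : Vec Nat m) => fun (e : Nat) => e) 0 0 (vnil Nat) (elimVec Nat (fun (β : Nat) => fun (u : Vec Nat β) => Nat) 1 (fun (δ : Nat) => fun (α : Nat) => fun (θ : Vec Nat δ) => fun (q : Nat) => q) 0 (vnil Nat)))
  ~> succ ((fun (m : Nat) => fun (h : Vec Nat 0) => fun (p : Nat) => p) 0 (vnil Nat) (elimVec Nat (fun (e : Nat) => fun (β : Vec Nat e) => Nat) 1 (fun (u : Nat) => fun (δ : Nat) => fun (α : Vec Nat u) => fun (θ : Nat) => θ) 0 (vnil Nat)))
  ~> succ ((fun (m : Vec Nat 0) => fun (h : Nat) => h) (vnil Nat) (elimVec Nat (fun (p : Nat) => fun (e : Vec Nat p) => Nat) 1 (fun (β : Nat) => fun (u : Nat) => fun (δ : Vec Nat β) => fun (α : Nat) => α) 0 (vnil Nat)))
  ~> succ ((fun (m : Nat) => m) (elimVec Nat (fun (h : Nat) => fun (p : Vec Nat h) => Nat) 1 (fun (e : Nat) => fun (β : Nat) => fun (u : Vec Nat e) => fun (δ : Nat) => δ) 0 (vnil Nat)))
  ~> succ (elimVec Nat (fun (m : Nat) => fun (h : Vec Nat m) => Nat) 1 (fun (p : Nat) => fun (e : Nat) => fun (β : Vec Nat p) => fun (u : Nat) => u) 0 (vnil Nat))
  ~> 2
inferred type:
  Nat


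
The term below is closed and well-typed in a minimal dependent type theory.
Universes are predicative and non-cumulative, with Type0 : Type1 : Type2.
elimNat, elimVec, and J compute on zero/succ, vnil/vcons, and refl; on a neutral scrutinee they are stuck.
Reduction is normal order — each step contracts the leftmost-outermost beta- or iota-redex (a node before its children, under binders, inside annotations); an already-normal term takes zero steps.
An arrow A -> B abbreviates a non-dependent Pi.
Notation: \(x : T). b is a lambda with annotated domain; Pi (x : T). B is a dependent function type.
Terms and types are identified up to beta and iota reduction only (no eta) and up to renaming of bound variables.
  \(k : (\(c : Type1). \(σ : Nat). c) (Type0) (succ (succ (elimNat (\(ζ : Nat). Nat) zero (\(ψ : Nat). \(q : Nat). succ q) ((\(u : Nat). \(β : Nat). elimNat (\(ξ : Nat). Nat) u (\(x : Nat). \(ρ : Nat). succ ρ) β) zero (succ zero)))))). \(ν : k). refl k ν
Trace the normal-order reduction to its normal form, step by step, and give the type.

normal-order reduction sequence:
  \(k : (\(c : Type1). \(σ : Nat). c) (Type0) (succ (succ (elimNat (\(ζ : Nat). Nat) zero (\(ψ : Nat). \(q : Nat). succ q) ((\(u : Nat). \(β : Nat). elimNat (\(ξ : Nat). Nat) u (\(x : Nat). \(ρ : Nat). succ ρ) β) zero (succ zero)))))). \(ν : k). refl k ν
  ~> \(k : (\(c : Nat). Type0) (succ (succ (elimNat (\(σ : Nat). Nat) zero (\(ζ : Nat). \(ψ : Nat). succ ψ) ((\(q : Nat). \(u : Nat). elimNat (\(β : Nat). Nat) q (\(ξ : Nat). \(x : Nat). succ x) u) zero (succ zero)))))). \(ρ : k). refl k ρ
  ~> \(k : Type0). \(c : k). refl k c
the term's type:
  Pi (k : Type0). Pi (c : k). Eq k c c


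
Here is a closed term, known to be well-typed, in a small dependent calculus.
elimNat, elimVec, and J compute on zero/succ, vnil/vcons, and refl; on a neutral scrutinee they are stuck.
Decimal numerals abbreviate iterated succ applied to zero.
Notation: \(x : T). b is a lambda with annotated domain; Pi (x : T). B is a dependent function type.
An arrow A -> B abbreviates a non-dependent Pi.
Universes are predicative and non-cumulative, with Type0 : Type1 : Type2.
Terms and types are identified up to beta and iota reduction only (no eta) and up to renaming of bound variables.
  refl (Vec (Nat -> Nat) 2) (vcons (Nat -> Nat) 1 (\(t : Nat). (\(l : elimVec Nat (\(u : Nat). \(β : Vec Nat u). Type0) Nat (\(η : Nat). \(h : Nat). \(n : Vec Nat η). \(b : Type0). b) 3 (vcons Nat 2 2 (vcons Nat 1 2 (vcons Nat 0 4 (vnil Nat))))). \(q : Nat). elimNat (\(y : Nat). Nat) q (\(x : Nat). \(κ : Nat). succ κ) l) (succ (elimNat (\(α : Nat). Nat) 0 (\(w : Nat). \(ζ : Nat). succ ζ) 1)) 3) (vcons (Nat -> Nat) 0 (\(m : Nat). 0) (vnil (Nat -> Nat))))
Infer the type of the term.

inferred type:
  Eq (Vec (Nat -> Nat) 2) (vcons (Nat -> Nat) 1 (\(t : Nat). 5) (vcons (Nat -> Nat) 0 (\(l : Nat). 0) (vnil (Nat -> Nat)))) (vcons (Nat -> Nat) 1 (\(u : Nat). 5) (vcons (Nat -> Nat) 0 (\(β : Nat). 0) (vnil (Nat -> Nat))))


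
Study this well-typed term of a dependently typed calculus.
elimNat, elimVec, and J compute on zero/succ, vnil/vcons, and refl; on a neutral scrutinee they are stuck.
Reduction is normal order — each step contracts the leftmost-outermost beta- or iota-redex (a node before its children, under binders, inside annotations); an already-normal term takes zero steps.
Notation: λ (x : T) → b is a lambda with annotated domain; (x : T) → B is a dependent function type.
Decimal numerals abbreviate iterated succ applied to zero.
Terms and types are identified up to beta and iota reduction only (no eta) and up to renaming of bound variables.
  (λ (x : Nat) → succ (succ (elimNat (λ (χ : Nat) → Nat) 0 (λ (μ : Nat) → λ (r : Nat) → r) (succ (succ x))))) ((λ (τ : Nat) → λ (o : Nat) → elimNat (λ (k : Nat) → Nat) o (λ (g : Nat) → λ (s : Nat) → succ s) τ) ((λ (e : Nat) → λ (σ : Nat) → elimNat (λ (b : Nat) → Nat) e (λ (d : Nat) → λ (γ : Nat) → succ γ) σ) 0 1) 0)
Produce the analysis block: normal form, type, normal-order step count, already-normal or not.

resulting normal form:
  2
inferred type:
  Nat
reduction steps (normal order): 23
started in normal form: no
first contracted redex: a beta-redex


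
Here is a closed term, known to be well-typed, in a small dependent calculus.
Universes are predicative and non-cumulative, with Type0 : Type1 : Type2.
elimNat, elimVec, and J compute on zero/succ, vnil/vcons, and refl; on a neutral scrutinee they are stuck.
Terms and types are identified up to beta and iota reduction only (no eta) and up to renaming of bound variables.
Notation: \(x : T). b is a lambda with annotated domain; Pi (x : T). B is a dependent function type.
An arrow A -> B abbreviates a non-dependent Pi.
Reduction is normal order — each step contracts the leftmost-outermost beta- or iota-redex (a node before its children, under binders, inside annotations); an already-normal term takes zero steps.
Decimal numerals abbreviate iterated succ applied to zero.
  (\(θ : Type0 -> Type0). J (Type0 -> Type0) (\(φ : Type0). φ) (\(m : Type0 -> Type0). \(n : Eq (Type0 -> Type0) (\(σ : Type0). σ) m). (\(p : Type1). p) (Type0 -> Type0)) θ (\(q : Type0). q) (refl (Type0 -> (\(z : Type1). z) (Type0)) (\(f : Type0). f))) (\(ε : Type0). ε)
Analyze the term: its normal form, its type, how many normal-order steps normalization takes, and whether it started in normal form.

resulting normal form:
  \(θ : Type0). θ
type:
  Type0 -> Type0
normal-order step count: 2
term was already normal: no
first redex: a beta-redex


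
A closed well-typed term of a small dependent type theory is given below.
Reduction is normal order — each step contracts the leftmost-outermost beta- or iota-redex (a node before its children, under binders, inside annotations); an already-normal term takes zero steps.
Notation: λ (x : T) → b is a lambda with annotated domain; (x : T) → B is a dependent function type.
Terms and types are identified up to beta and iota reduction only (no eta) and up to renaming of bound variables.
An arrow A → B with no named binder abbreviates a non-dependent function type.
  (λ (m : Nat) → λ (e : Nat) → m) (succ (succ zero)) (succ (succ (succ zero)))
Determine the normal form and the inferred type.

resulting normal form:
  succ (succ zero)
inferred type:
  Nat
observation: 2 normal-order steps separate the term from its normal form.


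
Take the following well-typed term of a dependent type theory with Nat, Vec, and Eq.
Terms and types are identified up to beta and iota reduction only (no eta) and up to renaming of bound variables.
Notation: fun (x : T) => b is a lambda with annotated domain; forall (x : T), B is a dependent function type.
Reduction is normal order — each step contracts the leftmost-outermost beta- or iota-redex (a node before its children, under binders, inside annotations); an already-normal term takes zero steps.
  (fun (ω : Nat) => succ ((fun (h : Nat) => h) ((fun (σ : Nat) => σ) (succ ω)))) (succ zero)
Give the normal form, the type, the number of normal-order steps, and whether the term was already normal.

normal form:
  succ (succ (succ zero))
the term's type:
  Nat
steps to reach normal form (normal order): 3
started in normal form: no
first redex: a beta-redex


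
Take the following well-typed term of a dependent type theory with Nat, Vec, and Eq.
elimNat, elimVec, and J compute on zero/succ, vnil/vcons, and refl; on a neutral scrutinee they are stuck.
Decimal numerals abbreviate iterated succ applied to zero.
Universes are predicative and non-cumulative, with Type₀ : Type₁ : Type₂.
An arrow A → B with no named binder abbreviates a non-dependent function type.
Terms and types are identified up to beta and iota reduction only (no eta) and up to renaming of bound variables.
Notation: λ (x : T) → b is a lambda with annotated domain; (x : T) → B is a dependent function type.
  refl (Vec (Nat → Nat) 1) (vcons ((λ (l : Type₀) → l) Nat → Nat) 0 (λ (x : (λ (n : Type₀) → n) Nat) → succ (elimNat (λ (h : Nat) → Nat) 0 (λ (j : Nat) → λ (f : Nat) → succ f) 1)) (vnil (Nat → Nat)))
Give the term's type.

type:
  Eq (Vec (Nat → Nat) 1) (vcons (Nat → Nat) 0 (λ (l : Nat) → 2) (vnil (Nat → Nat))) (vcons (Nat → Nat) 0 (λ (x : Nat) → 2) (vnil (Nat → Nat)))


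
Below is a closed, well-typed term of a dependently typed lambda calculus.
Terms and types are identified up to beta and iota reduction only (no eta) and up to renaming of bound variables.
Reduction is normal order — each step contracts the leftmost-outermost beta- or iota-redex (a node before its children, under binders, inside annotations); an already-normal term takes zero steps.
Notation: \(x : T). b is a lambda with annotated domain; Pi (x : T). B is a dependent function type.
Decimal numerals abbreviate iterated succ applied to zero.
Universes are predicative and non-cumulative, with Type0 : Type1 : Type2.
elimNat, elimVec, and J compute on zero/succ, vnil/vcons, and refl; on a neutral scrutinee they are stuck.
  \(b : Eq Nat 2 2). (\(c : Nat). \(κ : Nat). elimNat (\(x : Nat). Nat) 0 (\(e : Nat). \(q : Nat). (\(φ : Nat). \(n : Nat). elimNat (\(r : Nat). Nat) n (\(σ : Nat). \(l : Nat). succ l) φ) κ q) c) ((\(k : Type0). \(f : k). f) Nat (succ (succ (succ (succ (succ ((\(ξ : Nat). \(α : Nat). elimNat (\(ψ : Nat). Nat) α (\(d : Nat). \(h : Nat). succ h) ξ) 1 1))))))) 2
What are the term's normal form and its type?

normal form:
  \(b : Eq Nat 2 2). 14
inferred type:
  Pi (b : Eq Nat 2 2). Nat
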